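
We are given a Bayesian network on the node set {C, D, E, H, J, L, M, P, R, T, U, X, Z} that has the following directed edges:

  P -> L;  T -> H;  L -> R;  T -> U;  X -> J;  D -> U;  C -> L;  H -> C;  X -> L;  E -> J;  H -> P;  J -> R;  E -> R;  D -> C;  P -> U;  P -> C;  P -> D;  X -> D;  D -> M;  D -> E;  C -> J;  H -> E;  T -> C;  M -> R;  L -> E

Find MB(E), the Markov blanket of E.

{C, D, H, J, L, M, R, X}

Recall MB(v) = parents ∪ children ∪ spouses, where spouses are the other parents of v's children.
Pa(E) = {D, H, L}.
Ch(E) = {J, R}.
For each child, the remaining parents (spouses of E):
  J also has parents C, X.
  parents(R) \ {E} = {J, L, M}.
Taking the union gives {C, D, H, J, L, M, R, X}.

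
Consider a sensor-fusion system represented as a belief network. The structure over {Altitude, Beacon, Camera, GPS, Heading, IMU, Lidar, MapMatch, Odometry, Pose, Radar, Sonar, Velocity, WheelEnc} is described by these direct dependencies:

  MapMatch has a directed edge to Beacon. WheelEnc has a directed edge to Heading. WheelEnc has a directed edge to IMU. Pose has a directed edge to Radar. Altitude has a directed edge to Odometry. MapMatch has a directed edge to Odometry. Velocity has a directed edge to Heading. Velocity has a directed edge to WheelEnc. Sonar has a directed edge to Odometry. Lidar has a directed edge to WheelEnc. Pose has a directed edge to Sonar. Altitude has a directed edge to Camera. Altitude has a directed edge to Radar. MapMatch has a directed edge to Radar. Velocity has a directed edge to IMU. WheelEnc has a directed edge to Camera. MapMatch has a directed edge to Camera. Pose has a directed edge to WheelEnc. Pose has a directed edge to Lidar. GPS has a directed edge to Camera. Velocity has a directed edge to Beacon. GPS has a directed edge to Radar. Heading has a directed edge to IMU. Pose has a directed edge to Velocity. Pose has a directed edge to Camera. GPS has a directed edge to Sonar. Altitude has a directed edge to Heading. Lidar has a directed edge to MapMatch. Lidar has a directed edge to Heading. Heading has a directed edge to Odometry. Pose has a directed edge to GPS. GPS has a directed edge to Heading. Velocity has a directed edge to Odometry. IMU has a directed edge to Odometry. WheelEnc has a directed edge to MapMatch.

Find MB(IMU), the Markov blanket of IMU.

{Altitude, Heading, MapMatch, Odometry, Sonar, Velocity, WheelEnc}

Parents of IMU: Heading, Velocity, WheelEnc.
Ch(IMU) = {Odometry}.
Parents of each child, excluding IMU:
  Odometry also has parents Altitude, Heading, MapMatch, Sonar, Velocity.
Taking the union gives {Altitude, Heading, MapMatch, Odometry, Sonar, Velocity, WheelEnc}.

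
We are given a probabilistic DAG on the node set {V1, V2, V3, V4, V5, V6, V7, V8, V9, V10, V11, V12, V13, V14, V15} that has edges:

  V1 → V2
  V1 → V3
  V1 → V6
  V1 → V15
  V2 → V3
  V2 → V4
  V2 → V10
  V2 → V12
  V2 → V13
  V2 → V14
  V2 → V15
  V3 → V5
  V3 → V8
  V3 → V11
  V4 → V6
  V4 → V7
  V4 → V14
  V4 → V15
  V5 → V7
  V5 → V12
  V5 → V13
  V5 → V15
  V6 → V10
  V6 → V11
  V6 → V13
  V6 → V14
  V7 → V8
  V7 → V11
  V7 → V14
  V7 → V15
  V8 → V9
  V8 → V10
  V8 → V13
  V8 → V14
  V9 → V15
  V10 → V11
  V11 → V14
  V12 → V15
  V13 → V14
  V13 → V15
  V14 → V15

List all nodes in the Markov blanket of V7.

Ch(V7) = {V8, V11, V14, V15}.
Parents of V7: V4, V5.
Other parents of V7's children:
  V8: V3
  V11: V3, V6, V10
  V14: V2, V4, V6, V8, V11, V13
  V15: V1, V2, V4, V5, V9, V12, V13, V14
MB(V7) = {V1, V2, V3, V4, V5, V6, V8, V9, V10, V11, V12, V13, V14, V15}.

{V1, V2, V3, V4, V5, V6, V8, V9, V10, V11, V12, V13, V14, V15}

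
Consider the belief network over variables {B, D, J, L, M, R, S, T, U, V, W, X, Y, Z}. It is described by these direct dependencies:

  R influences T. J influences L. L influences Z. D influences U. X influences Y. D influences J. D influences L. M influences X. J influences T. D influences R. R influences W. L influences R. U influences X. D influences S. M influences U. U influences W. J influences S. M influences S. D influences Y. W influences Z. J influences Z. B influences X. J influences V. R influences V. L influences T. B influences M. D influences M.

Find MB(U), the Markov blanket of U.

Recall MB(v) = parents ∪ children ∪ spouses, where spouses are the other parents of v's children.
U's parents: D, M.
U has children W, X.
Other parents of U's children:
  W: R
  X: B, M
Union: {D, M} ∪ {W, X} ∪ {B, M, R} = {B, D, M, R, W, X}.

{B, D, M, R, W, X}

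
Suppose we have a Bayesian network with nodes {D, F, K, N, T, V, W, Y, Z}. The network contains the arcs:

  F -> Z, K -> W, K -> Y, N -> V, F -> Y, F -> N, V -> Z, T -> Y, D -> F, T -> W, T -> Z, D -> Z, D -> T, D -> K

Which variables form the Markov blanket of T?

T has parent D.
T's children: W, Y, Z.
For each child, the remaining parents (spouses of T):
  W: K
  Y: F, K
  Z: D, F, V
Taking the union gives {D, F, K, V, W, Y, Z}.

{D, F, K, V, W, Y, Z}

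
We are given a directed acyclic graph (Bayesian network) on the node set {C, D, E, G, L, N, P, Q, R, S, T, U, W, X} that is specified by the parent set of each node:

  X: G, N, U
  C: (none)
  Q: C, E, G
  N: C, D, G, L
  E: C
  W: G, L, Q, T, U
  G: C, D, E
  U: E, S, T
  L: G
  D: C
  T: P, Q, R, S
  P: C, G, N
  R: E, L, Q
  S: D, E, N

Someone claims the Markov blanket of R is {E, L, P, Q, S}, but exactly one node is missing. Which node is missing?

R has parents E, L, Q.
R has child T.
Parents of each child, excluding R:
  parents(T) \ {R} = {P, Q, S}.
MB(R) = {E, L, P, Q, S, T}.
Comparing with the claimed set, T is missing.

T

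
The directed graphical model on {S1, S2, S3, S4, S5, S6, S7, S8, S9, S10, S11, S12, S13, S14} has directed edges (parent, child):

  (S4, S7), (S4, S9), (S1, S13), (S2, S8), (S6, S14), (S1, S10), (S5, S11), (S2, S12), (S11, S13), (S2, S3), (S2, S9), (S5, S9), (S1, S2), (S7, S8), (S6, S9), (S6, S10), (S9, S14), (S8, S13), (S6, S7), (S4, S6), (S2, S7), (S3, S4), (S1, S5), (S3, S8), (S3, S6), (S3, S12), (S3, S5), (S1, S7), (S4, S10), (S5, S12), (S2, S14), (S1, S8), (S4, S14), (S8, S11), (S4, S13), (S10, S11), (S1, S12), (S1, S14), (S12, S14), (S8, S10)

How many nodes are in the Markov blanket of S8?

10

The Markov blanket of a node is its parents, its children, and the other parents of its children.
Ch(S8) = {S10, S11, S13}.
Pa(S8) = {S1, S2, S3, S7}.
For each child, the remaining parents (spouses of S8):
  S10's other parents are S1, S4, S6.
  S11 also has parents S5, S10.
  S13 also has parents S1, S4, S11.
MB(S8) = {S1, S2, S3, S4, S5, S6, S7, S10, S11, S13}, which has 10 nodes.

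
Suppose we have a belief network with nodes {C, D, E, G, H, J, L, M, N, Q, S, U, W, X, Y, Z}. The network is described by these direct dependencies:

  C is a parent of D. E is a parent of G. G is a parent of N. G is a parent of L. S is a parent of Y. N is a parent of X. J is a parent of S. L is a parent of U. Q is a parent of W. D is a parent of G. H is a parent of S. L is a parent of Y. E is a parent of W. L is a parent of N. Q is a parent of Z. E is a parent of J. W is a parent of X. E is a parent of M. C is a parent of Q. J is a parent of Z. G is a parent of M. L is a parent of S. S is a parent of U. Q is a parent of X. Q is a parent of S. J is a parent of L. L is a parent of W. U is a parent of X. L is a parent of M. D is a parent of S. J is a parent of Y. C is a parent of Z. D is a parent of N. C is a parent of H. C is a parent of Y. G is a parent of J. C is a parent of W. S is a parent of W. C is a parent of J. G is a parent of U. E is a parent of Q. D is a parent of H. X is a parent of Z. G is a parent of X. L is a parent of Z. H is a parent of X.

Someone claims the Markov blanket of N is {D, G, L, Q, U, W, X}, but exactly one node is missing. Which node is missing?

N's parents: D, G, L.
N has child X.
Co-parents of N (other parents of its children):
  X also has parents G, H, Q, U, W.
MB(N) = {D, G, H, L, Q, U, W, X}.
Comparing with the claimed set, H is missing.

H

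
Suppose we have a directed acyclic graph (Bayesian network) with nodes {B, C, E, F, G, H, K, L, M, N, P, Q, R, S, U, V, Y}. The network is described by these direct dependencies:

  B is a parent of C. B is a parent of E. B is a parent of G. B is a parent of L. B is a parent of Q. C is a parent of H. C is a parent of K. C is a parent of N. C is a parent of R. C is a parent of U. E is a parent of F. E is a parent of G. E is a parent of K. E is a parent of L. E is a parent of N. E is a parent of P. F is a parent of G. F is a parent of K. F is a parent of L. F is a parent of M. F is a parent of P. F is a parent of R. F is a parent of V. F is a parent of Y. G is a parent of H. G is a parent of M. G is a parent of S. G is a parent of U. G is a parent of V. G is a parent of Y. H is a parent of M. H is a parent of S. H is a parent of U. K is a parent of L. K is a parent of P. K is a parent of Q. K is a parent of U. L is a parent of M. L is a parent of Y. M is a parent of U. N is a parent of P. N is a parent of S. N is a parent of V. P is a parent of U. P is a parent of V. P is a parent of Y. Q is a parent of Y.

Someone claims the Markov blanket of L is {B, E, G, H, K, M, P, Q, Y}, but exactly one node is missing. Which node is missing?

F

A node's Markov blanket = Pa ∪ Ch ∪ (parents of Ch other than the node itself).
L's parents: B, E, F, K.
L has children M, Y.
Parents of each child, excluding L:
  M: F, G, H
  Y: F, G, P, Q
MB(L) = {B, E, F, G, H, K, M, P, Q, Y}.
Comparing with the claimed set, F is missing.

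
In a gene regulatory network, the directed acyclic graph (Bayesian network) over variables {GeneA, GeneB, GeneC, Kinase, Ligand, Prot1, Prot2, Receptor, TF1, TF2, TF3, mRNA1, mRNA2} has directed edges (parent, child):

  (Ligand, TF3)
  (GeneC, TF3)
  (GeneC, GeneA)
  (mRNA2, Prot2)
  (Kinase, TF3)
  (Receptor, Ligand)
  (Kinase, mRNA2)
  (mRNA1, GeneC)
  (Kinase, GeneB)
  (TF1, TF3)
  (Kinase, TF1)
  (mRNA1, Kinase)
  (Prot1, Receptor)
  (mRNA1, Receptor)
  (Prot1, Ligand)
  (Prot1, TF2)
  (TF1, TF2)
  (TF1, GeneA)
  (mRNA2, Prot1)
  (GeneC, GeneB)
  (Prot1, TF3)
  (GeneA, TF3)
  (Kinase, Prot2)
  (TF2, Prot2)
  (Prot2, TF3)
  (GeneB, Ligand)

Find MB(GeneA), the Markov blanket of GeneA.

{GeneC, Kinase, Ligand, Prot1, Prot2, TF1, TF3}

The Markov blanket of a node is its parents, its children, and the other parents of its children.
Parents of GeneA: GeneC, TF1.
GeneA's children: TF3.
For each child, the remaining parents (spouses of GeneA):
  TF3's other parents are GeneC, Kinase, Ligand, Prot1, Prot2, TF1.
Union: {GeneC, TF1} ∪ {TF3} ∪ {GeneC, Kinase, Ligand, Prot1, Prot2, TF1} = {GeneC, Kinase, Ligand, Prot1, Prot2, TF1, TF3}.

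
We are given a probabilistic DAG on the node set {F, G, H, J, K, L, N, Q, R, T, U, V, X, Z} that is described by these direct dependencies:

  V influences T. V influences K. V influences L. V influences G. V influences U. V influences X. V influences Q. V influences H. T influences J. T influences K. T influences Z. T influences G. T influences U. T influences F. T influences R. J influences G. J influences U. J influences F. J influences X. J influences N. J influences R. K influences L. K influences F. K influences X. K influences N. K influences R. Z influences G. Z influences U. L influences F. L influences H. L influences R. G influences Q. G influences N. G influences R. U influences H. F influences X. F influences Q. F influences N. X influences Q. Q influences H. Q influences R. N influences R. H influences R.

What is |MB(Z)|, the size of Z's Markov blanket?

5

By definition, MB(Z) is built from Z's parents, Z's children, and the co-parents of Z.
Ch(Z) = {G, U}.
Z's parents: T.
Co-parents of Z (other parents of its children):
  G's other parents are J, T, V.
  U also has parents J, T, V.
MB(Z) = {G, J, T, U, V}, which has 5 nodes.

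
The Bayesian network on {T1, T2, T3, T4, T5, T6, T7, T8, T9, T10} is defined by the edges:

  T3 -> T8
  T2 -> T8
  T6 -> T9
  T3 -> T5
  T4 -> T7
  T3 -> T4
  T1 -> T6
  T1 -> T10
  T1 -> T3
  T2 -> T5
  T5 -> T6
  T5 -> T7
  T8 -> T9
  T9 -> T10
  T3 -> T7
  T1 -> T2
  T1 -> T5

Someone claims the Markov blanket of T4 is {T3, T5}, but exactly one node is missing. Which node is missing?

T7

By definition, MB(T4) is built from T4's parents, T4's children, and the co-parents of T4.
T4's children: T7.
Parents of T4: T3.
Co-parents of T4 (other parents of its children):
  parents(T7) \ {T4} = {T3, T5}.
MB(T4) = {T3, T5, T7}.
Comparing with the claimed set, T7 is missing.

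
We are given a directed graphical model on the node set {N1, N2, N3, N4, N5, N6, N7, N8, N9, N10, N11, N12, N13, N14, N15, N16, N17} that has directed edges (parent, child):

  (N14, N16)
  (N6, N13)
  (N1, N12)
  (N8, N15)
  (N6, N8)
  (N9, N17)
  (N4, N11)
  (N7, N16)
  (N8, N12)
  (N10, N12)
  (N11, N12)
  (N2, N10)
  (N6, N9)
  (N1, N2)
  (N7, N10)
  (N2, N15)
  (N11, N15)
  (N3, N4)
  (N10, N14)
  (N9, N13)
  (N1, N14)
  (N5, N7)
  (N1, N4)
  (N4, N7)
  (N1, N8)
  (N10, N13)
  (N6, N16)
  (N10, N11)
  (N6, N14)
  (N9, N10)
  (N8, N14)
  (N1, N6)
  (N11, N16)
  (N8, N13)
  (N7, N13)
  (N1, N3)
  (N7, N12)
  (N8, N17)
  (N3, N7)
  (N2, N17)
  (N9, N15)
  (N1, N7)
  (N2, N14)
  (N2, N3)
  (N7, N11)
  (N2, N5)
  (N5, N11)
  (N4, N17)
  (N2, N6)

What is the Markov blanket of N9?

By definition, MB(N9) is built from N9's parents, N9's children, and the co-parents of N9.
N9 has parent N6.
N9 has children N10, N13, N15, N17.
Other parents of N9's children:
  N10: N2, N7
  N13: N6, N7, N8, N10
  N15: N2, N8, N11
  N17: N2, N4, N8
MB(N9) = {N2, N4, N6, N7, N8, N10, N11, N13, N15, N17}.

{N2, N4, N6, N7, N8, N10, N11, N13, N15, N17}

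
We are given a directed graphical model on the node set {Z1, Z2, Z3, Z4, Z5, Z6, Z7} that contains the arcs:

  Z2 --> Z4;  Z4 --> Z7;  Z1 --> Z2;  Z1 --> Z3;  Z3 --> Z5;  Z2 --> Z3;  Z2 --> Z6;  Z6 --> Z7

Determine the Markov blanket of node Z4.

{Z2, Z6, Z7}

Pa(Z4) = {Z2}.
Z4 has child Z7.
Other parents of Z4's children:
  Z7: Z6
Taking the union gives {Z2, Z6, Z7}.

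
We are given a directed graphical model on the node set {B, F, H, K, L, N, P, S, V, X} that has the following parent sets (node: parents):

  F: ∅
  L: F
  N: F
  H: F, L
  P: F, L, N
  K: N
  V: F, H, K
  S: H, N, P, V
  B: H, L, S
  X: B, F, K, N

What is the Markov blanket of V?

V's parents: F, H, K.
Ch(V) = {S}.
For each child, the remaining parents (spouses of V):
  parents(S) \ {V} = {H, N, P}.
Union: {F, H, K} ∪ {S} ∪ {H, N, P} = {F, H, K, N, P, S}.

{F, H, K, N, P, S}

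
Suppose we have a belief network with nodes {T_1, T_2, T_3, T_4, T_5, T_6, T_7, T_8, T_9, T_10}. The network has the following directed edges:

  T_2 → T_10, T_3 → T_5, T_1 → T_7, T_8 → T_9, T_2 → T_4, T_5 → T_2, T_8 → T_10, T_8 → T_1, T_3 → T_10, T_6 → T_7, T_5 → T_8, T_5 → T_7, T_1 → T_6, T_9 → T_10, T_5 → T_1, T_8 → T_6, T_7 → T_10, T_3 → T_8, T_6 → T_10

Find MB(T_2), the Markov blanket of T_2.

{T_3, T_4, T_5, T_6, T_7, T_8, T_9, T_10}

Parents of T_2: T_5.
T_2's children: T_4, T_10.
Co-parents of T_2 (other parents of its children):
  T_10 also has parents T_3, T_6, T_7, T_8, T_9.
  T_4 has no other parent.
Taking the union gives {T_3, T_4, T_5, T_6, T_7, T_8, T_9, T_10}.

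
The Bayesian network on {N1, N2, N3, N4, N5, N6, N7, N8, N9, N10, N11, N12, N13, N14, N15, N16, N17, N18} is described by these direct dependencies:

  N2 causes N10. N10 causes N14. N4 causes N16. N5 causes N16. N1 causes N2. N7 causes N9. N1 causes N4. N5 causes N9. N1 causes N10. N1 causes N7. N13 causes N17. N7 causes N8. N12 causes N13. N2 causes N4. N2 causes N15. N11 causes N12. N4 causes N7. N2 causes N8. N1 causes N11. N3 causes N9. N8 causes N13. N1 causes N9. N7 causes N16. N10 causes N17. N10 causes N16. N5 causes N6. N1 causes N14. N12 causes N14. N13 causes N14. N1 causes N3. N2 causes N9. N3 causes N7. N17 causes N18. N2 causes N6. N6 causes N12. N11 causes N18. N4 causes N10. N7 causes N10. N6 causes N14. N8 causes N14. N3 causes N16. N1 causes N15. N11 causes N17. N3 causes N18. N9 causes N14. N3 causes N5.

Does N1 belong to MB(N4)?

Yes

N1 is a parent of N4.
So N1 ∈ MB(N4).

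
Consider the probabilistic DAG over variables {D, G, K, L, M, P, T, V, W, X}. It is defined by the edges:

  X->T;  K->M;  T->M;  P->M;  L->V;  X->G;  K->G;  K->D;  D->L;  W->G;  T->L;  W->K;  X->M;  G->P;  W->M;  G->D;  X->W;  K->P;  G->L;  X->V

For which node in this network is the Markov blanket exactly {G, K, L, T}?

D

The target node must have every member of {G, K, L, T} as a parent, child, or co-parent, and no others.
Parents of D: G, K; children: L; co-parents: G, T.
These exactly cover the given set, so the node is D.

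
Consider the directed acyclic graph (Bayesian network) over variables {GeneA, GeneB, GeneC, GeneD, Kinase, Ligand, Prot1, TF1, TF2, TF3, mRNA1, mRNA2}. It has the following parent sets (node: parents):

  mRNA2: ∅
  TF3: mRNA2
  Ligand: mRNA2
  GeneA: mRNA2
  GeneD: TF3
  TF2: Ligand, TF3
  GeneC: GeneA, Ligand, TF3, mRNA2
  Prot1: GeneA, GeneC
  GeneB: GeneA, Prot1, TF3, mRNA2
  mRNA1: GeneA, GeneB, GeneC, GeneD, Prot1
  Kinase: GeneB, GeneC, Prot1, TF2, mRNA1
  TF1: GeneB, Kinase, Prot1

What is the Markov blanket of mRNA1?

The Markov blanket of a node is its parents, its children, and the other parents of its children.
Children of mRNA1: Kinase.
Parents of mRNA1: GeneA, GeneB, GeneC, GeneD, Prot1.
Other parents of mRNA1's children:
  Kinase also has parents GeneB, GeneC, Prot1, TF2.
So the Markov blanket of mRNA1 is {GeneA, GeneB, GeneC, GeneD, Kinase, Prot1, TF2}.

{GeneA, GeneB, GeneC, GeneD, Kinase, Prot1, TF2}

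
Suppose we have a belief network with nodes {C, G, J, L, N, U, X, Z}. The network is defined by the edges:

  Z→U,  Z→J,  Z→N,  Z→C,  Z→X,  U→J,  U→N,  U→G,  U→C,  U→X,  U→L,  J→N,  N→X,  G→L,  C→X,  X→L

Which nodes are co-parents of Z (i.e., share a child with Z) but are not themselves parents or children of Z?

Children of Z: C, J, N, U, X.
  U: no additional parents.
  J's other parent is U.
  N's other parents are J, U.
  parents(C) \ {Z} = {U}.
  X also has parents C, N, U.
Excluding nodes already adjacent to Z (C, J, N, U, X), the co-parent-only contribution is {}.

{}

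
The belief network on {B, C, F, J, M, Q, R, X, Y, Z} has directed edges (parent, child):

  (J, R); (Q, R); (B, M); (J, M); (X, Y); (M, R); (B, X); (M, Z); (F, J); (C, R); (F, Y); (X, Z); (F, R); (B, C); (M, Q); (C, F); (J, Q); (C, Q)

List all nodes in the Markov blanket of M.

Recall MB(v) = parents ∪ children ∪ spouses, where spouses are the other parents of v's children.
M's parents: B, J.
Children of M: Q, R, Z.
Parents of each child, excluding M:
  Q: C, J
  R: C, F, J, Q
  Z: X
MB(M) = {B, C, F, J, Q, R, X, Z}.

{B, C, F, J, Q, R, X, Z}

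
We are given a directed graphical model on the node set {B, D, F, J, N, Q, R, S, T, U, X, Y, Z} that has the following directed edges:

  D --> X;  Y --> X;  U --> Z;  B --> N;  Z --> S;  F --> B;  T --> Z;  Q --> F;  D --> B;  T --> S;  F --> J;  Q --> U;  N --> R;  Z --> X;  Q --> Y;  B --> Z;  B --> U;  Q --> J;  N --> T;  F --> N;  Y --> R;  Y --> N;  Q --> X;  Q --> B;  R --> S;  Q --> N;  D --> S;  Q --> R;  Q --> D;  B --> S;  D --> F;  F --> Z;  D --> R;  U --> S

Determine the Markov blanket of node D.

{B, F, N, Q, R, S, T, U, X, Y, Z}

Pa(D) = {Q}.
Children of D: B, F, R, S, X.
Other parents of D's children:
  F: Q
  B: F, Q
  R: N, Q, Y
  S: B, R, T, U, Z
  X: Q, Y, Z
So the Markov blanket of D is {B, F, N, Q, R, S, T, U, X, Y, Z}.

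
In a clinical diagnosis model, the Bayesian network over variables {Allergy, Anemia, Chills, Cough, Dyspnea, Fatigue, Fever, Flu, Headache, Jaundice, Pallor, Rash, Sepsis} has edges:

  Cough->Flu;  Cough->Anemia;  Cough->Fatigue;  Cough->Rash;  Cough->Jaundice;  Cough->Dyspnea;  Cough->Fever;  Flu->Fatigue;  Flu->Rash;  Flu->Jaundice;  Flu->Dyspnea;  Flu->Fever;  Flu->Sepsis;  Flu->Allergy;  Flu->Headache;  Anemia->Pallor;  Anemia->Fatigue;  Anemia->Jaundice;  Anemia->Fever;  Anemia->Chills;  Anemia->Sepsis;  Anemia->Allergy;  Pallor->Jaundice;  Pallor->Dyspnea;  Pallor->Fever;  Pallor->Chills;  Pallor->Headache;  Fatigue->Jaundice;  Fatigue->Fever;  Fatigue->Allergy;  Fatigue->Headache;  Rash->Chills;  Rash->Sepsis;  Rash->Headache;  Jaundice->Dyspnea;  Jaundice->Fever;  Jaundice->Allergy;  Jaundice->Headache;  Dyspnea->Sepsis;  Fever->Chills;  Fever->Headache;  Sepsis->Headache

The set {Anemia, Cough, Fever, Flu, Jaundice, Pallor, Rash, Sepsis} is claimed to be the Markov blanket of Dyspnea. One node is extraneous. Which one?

Fever

Children of Dyspnea: Sepsis.
Parents of Dyspnea: Cough, Flu, Jaundice, Pallor.
Co-parents of Dyspnea (other parents of its children):
  Sepsis's other parents are Anemia, Flu, Rash.
MB(Dyspnea) = {Anemia, Cough, Flu, Jaundice, Pallor, Rash, Sepsis}.
Fever is neither a parent, child, nor co-parent of Dyspnea, so it does not belong.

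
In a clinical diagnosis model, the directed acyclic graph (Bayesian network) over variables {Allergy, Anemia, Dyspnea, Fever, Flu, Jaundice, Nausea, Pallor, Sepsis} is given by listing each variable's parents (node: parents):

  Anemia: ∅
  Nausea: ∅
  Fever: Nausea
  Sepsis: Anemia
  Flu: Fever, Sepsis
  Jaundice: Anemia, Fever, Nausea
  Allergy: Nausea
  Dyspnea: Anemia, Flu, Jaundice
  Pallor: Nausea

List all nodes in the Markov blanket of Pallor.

The Markov blanket of a node is its parents, its children, and the other parents of its children.
Ch(Pallor) = {}.
Pallor's parents: Nausea.
With no children, Pallor has no spouses; the co-parent set is empty.
Union: {Nausea} ∪ {} ∪ {} = {Nausea}.

{Nausea}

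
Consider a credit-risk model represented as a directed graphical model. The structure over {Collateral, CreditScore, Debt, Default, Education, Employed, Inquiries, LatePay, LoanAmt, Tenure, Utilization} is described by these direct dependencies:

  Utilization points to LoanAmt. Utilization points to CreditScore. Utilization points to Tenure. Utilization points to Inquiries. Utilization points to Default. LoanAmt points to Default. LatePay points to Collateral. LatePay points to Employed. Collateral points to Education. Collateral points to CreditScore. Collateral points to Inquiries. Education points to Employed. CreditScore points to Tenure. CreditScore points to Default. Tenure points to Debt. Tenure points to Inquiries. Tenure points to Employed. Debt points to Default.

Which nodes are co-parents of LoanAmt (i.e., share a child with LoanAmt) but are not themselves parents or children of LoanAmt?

Children of LoanAmt: Default.
  Default's other parents are CreditScore, Debt, Utilization.
Excluding nodes already adjacent to LoanAmt (Default, Utilization), the co-parent-only contribution is {CreditScore, Debt}.

{CreditScore, Debt}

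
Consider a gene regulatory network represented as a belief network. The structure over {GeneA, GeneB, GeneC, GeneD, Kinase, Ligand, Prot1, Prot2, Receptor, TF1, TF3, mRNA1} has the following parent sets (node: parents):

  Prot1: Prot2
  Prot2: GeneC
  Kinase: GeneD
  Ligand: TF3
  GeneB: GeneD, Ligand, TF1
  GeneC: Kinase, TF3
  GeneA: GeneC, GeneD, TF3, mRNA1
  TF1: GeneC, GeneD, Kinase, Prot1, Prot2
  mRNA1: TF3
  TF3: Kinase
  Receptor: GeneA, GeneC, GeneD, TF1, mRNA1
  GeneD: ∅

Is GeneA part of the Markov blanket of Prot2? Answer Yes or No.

No

Prot2 has parent GeneC.
Prot2 has children Prot1, TF1.
Other parents of Prot2's children:
  Prot1 has no other parent.
  parents(TF1) \ {Prot2} = {GeneC, GeneD, Kinase, Prot1}.
MB(Prot2) = {GeneC, GeneD, Kinase, Prot1, TF1}; GeneA is not in this set.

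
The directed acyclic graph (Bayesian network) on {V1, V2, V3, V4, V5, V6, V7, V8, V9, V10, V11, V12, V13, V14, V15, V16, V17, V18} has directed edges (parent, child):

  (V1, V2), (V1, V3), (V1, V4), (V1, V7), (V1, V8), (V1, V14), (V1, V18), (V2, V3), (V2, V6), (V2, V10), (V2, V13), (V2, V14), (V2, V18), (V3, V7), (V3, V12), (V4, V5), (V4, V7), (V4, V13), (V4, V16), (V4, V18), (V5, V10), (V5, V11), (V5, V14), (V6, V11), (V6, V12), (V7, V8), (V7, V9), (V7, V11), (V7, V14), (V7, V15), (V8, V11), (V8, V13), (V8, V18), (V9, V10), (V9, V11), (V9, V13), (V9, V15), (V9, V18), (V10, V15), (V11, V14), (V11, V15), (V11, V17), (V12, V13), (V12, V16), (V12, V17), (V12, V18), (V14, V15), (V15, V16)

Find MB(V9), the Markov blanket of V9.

{V1, V2, V4, V5, V6, V7, V8, V10, V11, V12, V13, V14, V15, V18}

V9 has parent V7.
V9 has children V10, V11, V13, V15, V18.
Parents of each child, excluding V9:
  parents(V10) \ {V9} = {V2, V5}.
  V11's other parents are V5, V6, V7, V8.
  V13 also has parents V2, V4, V8, V12.
  V15's other parents are V7, V10, V11, V14.
  V18 also has parents V1, V2, V4, V8, V12.
So the Markov blanket of V9 is {V1, V2, V4, V5, V6, V7, V8, V10, V11, V12, V13, V14, V15, V18}.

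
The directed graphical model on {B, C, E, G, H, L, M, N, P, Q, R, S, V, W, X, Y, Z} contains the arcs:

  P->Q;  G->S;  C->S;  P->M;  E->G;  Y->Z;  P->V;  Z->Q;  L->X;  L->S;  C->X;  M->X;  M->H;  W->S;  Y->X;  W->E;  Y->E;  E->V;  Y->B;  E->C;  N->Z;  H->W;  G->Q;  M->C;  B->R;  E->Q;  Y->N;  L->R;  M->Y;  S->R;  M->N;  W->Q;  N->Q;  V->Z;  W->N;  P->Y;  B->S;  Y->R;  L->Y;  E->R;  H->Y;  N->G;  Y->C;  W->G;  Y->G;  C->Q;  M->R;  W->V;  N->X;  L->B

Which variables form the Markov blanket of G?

{B, C, E, L, N, P, Q, S, W, Y, Z}

By definition, MB(G) is built from G's parents, G's children, and the co-parents of G.
Children of G: Q, S.
G's parents: E, N, W, Y.
Co-parents of G (other parents of its children):
  S: B, C, L, W
  Q: C, E, N, P, W, Z
Taking the union gives {B, C, E, L, N, P, Q, S, W, Y, Z}.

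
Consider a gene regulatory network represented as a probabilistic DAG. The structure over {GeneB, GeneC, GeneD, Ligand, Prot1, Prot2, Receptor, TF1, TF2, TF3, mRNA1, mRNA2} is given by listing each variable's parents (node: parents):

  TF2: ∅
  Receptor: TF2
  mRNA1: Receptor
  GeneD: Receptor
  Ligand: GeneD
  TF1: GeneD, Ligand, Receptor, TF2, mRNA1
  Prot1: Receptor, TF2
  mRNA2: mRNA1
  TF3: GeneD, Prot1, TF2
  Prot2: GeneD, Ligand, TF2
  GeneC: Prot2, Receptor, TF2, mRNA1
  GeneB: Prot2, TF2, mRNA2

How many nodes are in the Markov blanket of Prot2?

8

Recall MB(v) = parents ∪ children ∪ spouses, where spouses are the other parents of v's children.
Prot2 has parents GeneD, Ligand, TF2.
Prot2 has children GeneB, GeneC.
Parents of each child, excluding Prot2:
  parents(GeneC) \ {Prot2} = {Receptor, TF2, mRNA1}.
  GeneB also has parents TF2, mRNA2.
MB(Prot2) = {GeneB, GeneC, GeneD, Ligand, Receptor, TF2, mRNA1, mRNA2}, which has 8 nodes.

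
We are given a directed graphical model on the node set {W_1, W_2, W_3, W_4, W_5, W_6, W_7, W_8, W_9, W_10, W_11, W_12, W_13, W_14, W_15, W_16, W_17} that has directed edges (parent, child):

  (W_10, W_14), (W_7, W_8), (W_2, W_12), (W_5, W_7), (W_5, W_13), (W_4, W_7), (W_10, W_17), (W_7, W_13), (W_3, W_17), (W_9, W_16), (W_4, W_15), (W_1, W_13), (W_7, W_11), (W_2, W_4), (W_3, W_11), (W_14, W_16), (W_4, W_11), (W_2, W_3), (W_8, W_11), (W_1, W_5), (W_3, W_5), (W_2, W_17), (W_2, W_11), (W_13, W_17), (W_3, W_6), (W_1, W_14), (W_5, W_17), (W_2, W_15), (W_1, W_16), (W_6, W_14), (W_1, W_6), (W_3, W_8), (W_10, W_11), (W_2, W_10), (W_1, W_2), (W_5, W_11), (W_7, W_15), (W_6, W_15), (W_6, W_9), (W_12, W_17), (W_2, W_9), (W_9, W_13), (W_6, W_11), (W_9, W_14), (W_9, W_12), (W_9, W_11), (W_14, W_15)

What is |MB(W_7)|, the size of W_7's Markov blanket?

A node's Markov blanket = Pa ∪ Ch ∪ (parents of Ch other than the node itself).
Parents of W_7: W_4, W_5.
Ch(W_7) = {W_8, W_11, W_13, W_15}.
Co-parents of W_7 (other parents of its children):
  W_8 also has parent W_3.
  W_11 also has parents W_2, W_3, W_4, W_5, W_6, W_8, W_9, W_10.
  parents(W_13) \ {W_7} = {W_1, W_5, W_9}.
  W_15's other parents are W_2, W_4, W_6, W_14.
MB(W_7) = {W_1, W_2, W_3, W_4, W_5, W_6, W_8, W_9, W_10, W_11, W_13, W_14, W_15}, which has 13 nodes.

13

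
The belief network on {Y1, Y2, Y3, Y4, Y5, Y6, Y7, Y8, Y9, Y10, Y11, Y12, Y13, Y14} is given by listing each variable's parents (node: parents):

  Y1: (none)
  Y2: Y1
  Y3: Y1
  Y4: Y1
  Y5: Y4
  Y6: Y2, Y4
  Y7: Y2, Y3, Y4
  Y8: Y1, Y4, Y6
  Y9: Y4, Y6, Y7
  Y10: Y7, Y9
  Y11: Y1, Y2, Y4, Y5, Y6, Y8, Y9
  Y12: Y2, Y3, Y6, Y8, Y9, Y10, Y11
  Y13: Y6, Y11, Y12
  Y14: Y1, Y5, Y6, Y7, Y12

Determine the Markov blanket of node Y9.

Pa(Y9) = {Y4, Y6, Y7}.
Y9 has children Y10, Y11, Y12.
Co-parents of Y9 (other parents of its children):
  Y10's other parent is Y7.
  parents(Y11) \ {Y9} = {Y1, Y2, Y4, Y5, Y6, Y8}.
  parents(Y12) \ {Y9} = {Y2, Y3, Y6, Y8, Y10, Y11}.
Taking the union gives {Y1, Y2, Y3, Y4, Y5, Y6, Y7, Y8, Y10, Y11, Y12}.

{Y1, Y2, Y3, Y4, Y5, Y6, Y7, Y8, Y10, Y11, Y12}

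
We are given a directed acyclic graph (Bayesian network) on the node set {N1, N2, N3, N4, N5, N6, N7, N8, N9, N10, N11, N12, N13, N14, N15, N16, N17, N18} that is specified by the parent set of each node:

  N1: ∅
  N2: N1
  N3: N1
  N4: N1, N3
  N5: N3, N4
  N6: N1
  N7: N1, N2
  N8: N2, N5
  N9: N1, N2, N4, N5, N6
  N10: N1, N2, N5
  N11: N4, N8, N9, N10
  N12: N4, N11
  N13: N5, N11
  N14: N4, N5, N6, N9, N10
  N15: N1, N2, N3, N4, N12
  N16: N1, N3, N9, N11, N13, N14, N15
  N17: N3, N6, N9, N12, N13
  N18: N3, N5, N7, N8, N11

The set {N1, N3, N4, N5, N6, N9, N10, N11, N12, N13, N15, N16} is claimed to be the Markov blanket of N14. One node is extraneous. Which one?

N12

N14's parents: N4, N5, N6, N9, N10.
Children of N14: N16.
Other parents of N14's children:
  N16: N1, N3, N9, N11, N13, N15
MB(N14) = {N1, N3, N4, N5, N6, N9, N10, N11, N13, N15, N16}.
N12 is neither a parent, child, nor co-parent of N14, so it does not belong.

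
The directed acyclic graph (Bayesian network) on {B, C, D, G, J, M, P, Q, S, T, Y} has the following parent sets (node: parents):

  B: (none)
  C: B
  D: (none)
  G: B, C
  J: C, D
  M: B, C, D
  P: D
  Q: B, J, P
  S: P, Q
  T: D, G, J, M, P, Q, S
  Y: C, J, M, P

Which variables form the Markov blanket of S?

Pa(S) = {P, Q}.
S's children: T.
Other parents of S's children:
  T: D, G, J, M, P, Q
MB(S) = {D, G, J, M, P, Q, T}.

{D, G, J, M, P, Q, T}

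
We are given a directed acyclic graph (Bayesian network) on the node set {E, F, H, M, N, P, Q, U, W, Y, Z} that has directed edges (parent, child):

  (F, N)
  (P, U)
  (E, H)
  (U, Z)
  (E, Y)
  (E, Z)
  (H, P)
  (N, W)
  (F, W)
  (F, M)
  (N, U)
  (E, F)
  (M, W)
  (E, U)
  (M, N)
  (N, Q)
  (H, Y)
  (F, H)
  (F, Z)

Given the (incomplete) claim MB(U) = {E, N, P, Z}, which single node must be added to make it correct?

F

The Markov blanket of a node is its parents, its children, and the other parents of its children.
Parents of U: E, N, P.
U has child Z.
Other parents of U's children:
  Z also has parents E, F.
MB(U) = {E, F, N, P, Z}.
Comparing with the claimed set, F is missing.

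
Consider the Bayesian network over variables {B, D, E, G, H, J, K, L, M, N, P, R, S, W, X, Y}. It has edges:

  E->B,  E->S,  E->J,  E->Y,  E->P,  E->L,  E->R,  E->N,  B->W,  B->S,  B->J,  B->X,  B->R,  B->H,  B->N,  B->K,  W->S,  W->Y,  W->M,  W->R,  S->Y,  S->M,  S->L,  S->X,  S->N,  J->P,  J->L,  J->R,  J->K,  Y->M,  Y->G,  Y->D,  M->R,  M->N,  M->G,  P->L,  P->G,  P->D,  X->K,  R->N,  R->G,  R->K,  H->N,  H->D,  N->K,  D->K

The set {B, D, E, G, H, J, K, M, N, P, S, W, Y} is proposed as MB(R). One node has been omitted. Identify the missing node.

X

R's parents: B, E, J, M, W.
R has children G, K, N.
Parents of each child, excluding R:
  N's other parents are B, E, H, M, S.
  G's other parents are M, P, Y.
  parents(K) \ {R} = {B, D, J, N, X}.
MB(R) = {B, D, E, G, H, J, K, M, N, P, S, W, X, Y}.
Comparing with the claimed set, X is missing.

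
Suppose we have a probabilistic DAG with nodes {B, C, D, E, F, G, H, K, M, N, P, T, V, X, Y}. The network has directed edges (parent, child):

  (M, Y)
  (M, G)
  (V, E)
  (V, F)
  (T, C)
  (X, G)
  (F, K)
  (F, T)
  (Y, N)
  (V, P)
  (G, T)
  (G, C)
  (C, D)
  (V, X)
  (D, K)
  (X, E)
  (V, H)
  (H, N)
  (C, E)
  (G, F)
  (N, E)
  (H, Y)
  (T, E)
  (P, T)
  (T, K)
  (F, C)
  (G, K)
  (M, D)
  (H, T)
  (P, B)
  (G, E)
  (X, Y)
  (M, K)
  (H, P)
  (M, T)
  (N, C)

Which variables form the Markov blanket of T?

Pa(T) = {F, G, H, M, P}.
T's children: C, E, K.
Co-parents of T (other parents of its children):
  parents(C) \ {T} = {F, G, N}.
  parents(E) \ {T} = {C, G, N, V, X}.
  parents(K) \ {T} = {D, F, G, M}.
So the Markov blanket of T is {C, D, E, F, G, H, K, M, N, P, V, X}.

{C, D, E, F, G, H, K, M, N, P, V, X}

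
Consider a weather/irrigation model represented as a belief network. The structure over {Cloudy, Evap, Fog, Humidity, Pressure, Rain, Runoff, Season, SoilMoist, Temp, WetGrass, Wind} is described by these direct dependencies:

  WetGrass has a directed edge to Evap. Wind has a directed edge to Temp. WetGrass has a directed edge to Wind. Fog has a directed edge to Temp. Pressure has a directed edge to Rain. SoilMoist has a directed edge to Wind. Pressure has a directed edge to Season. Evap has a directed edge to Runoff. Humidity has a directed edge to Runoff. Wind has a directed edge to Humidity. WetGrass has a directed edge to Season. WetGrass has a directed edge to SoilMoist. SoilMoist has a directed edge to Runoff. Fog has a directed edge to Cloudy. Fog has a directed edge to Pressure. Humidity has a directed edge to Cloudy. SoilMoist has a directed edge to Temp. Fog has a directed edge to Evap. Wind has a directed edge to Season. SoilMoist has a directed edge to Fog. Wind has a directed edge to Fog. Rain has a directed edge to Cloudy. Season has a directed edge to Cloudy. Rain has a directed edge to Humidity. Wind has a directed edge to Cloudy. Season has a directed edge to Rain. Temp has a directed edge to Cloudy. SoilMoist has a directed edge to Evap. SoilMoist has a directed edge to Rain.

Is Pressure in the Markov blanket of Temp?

No

By definition, MB(Temp) is built from Temp's parents, Temp's children, and the co-parents of Temp.
Temp's parents: Fog, SoilMoist, Wind.
Temp's children: Cloudy.
Parents of each child, excluding Temp:
  Cloudy also has parents Fog, Humidity, Rain, Season, Wind.
MB(Temp) = {Cloudy, Fog, Humidity, Rain, Season, SoilMoist, Wind}; Pressure is not in this set.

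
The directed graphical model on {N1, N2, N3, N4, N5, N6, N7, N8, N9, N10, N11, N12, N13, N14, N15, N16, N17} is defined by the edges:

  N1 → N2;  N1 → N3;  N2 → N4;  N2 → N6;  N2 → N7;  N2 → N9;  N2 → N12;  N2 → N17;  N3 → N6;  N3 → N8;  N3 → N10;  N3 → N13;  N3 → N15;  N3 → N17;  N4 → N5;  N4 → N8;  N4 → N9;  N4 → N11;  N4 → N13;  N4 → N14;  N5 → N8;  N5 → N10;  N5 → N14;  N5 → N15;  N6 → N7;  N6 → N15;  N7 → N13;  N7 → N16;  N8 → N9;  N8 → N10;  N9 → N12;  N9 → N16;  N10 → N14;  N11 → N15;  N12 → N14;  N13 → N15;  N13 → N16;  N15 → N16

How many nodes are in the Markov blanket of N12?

6

N12 has child N14.
N12's parents: N2, N9.
Parents of each child, excluding N12:
  parents(N14) \ {N12} = {N4, N5, N10}.
MB(N12) = {N2, N4, N5, N9, N10, N14}, which has 6 nodes.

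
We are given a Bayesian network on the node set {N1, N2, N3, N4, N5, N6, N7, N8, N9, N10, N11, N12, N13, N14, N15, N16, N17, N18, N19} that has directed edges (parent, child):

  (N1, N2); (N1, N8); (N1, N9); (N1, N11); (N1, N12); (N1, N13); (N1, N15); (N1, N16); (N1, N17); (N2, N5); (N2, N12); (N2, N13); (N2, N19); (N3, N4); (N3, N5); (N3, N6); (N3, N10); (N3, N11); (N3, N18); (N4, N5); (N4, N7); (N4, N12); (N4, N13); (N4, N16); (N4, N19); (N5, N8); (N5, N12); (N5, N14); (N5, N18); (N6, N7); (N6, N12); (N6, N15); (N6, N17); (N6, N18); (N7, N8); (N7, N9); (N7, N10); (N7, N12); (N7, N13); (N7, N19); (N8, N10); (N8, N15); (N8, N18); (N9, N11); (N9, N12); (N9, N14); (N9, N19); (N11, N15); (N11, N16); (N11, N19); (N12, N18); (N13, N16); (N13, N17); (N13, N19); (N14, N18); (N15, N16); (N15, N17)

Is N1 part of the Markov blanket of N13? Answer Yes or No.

Yes

N1 is a parent of N13.
So N1 ∈ MB(N13).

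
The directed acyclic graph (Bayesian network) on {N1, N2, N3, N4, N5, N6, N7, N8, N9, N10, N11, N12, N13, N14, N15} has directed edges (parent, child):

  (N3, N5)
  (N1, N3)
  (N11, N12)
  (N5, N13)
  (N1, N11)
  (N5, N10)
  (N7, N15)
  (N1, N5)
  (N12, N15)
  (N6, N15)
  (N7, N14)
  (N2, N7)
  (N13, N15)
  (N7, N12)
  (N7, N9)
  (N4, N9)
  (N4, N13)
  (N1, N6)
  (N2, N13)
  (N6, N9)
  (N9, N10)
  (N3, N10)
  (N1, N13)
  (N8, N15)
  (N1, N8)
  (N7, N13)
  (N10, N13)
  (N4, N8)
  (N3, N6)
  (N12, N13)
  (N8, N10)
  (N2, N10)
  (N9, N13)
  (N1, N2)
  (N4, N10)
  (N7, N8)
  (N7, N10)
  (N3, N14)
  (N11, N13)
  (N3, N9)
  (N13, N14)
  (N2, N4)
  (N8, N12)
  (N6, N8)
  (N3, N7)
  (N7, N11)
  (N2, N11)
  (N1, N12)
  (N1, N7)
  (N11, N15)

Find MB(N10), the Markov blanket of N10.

Recall MB(v) = parents ∪ children ∪ spouses, where spouses are the other parents of v's children.
N10 has parents N2, N3, N4, N5, N7, N8, N9.
N10's children: N13.
Parents of each child, excluding N10:
  N13's other parents are N1, N2, N4, N5, N7, N9, N11, N12.
So the Markov blanket of N10 is {N1, N2, N3, N4, N5, N7, N8, N9, N11, N12, N13}.

{N1, N2, N3, N4, N5, N7, N8, N9, N11, N12, N13}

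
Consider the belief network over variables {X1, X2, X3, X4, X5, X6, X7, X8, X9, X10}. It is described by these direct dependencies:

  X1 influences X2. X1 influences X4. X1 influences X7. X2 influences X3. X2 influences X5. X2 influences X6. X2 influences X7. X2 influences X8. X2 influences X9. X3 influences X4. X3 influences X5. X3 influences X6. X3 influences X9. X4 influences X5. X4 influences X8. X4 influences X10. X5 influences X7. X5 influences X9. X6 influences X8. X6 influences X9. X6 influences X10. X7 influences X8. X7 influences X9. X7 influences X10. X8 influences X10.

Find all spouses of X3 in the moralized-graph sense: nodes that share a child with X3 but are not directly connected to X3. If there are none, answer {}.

{X1, X7}

Children of X3: X4, X5, X6, X9.
  X4: X1
  X5: X2, X4
  X6: X2
  X9: X2, X5, X6, X7
Excluding nodes already adjacent to X3 (X2, X4, X5, X6, X9), the co-parent-only contribution is {X1, X7}.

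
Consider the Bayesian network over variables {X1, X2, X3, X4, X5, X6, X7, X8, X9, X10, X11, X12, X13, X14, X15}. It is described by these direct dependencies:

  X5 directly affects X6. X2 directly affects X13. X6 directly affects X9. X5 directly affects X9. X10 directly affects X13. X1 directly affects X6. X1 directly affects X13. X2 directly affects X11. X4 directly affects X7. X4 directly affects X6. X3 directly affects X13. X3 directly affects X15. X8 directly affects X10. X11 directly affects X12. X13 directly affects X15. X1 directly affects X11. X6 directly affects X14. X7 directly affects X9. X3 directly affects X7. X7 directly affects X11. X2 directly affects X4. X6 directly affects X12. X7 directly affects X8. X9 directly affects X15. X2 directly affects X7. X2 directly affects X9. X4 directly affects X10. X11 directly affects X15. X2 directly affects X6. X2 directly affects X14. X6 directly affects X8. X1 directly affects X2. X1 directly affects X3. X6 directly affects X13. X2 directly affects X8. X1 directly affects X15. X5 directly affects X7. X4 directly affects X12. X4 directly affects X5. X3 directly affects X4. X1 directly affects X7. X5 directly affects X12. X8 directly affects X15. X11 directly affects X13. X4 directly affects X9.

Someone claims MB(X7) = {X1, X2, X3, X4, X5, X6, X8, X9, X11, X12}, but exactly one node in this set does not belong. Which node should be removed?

By definition, MB(X7) is built from X7's parents, X7's children, and the co-parents of X7.
Pa(X7) = {X1, X2, X3, X4, X5}.
X7 has children X8, X9, X11.
For each child, the remaining parents (spouses of X7):
  parents(X8) \ {X7} = {X2, X6}.
  X9 also has parents X2, X4, X5, X6.
  X11 also has parents X1, X2.
MB(X7) = {X1, X2, X3, X4, X5, X6, X8, X9, X11}.
X12 is neither a parent, child, nor co-parent of X7, so it does not belong.

X12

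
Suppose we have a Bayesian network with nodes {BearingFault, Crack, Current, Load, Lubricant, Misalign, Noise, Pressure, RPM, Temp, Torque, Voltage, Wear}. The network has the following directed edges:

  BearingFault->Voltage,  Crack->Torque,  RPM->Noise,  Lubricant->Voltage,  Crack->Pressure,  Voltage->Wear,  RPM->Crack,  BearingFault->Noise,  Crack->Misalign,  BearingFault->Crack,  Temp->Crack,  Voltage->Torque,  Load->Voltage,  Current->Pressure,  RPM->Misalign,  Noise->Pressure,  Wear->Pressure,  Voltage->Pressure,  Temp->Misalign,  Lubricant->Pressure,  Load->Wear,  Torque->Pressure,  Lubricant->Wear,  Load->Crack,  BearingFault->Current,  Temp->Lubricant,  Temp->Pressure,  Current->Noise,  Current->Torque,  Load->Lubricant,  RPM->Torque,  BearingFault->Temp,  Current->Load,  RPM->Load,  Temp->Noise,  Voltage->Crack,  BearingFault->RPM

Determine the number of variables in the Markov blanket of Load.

8

A node's Markov blanket = Pa ∪ Ch ∪ (parents of Ch other than the node itself).
Load's parents: Current, RPM.
Load's children: Crack, Lubricant, Voltage, Wear.
For each child, the remaining parents (spouses of Load):
  Lubricant also has parent Temp.
  Voltage's other parents are BearingFault, Lubricant.
  Crack's other parents are BearingFault, RPM, Temp, Voltage.
  Wear also has parents Lubricant, Voltage.
MB(Load) = {BearingFault, Crack, Current, Lubricant, RPM, Temp, Voltage, Wear}, which has 8 nodes.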